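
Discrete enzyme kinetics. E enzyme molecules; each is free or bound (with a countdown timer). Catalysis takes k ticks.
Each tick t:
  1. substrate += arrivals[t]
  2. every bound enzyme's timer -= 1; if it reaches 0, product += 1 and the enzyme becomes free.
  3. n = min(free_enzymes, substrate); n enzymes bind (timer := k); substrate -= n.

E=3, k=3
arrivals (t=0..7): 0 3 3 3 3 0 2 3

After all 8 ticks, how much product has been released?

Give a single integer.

t=0: arr=0 -> substrate=0 bound=0 product=0
t=1: arr=3 -> substrate=0 bound=3 product=0
t=2: arr=3 -> substrate=3 bound=3 product=0
t=3: arr=3 -> substrate=6 bound=3 product=0
t=4: arr=3 -> substrate=6 bound=3 product=3
t=5: arr=0 -> substrate=6 bound=3 product=3
t=6: arr=2 -> substrate=8 bound=3 product=3
t=7: arr=3 -> substrate=8 bound=3 product=6

Answer: 6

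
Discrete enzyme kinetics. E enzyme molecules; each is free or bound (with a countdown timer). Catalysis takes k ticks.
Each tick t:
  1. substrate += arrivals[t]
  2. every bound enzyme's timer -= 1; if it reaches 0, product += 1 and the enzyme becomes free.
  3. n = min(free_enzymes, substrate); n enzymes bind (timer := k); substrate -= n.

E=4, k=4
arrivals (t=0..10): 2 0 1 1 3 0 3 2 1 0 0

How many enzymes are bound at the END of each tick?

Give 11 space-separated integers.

Answer: 2 2 3 4 4 4 4 4 4 4 4

Derivation:
t=0: arr=2 -> substrate=0 bound=2 product=0
t=1: arr=0 -> substrate=0 bound=2 product=0
t=2: arr=1 -> substrate=0 bound=3 product=0
t=3: arr=1 -> substrate=0 bound=4 product=0
t=4: arr=3 -> substrate=1 bound=4 product=2
t=5: arr=0 -> substrate=1 bound=4 product=2
t=6: arr=3 -> substrate=3 bound=4 product=3
t=7: arr=2 -> substrate=4 bound=4 product=4
t=8: arr=1 -> substrate=3 bound=4 product=6
t=9: arr=0 -> substrate=3 bound=4 product=6
t=10: arr=0 -> substrate=2 bound=4 product=7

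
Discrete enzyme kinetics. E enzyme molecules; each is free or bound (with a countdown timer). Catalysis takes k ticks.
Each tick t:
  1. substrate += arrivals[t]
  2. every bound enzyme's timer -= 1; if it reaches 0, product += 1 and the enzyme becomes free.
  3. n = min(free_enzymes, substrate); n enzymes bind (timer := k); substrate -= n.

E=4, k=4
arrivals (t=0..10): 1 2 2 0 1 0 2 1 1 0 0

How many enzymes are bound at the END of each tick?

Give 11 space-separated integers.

t=0: arr=1 -> substrate=0 bound=1 product=0
t=1: arr=2 -> substrate=0 bound=3 product=0
t=2: arr=2 -> substrate=1 bound=4 product=0
t=3: arr=0 -> substrate=1 bound=4 product=0
t=4: arr=1 -> substrate=1 bound=4 product=1
t=5: arr=0 -> substrate=0 bound=3 product=3
t=6: arr=2 -> substrate=0 bound=4 product=4
t=7: arr=1 -> substrate=1 bound=4 product=4
t=8: arr=1 -> substrate=1 bound=4 product=5
t=9: arr=0 -> substrate=0 bound=4 product=6
t=10: arr=0 -> substrate=0 bound=2 product=8

Answer: 1 3 4 4 4 3 4 4 4 4 2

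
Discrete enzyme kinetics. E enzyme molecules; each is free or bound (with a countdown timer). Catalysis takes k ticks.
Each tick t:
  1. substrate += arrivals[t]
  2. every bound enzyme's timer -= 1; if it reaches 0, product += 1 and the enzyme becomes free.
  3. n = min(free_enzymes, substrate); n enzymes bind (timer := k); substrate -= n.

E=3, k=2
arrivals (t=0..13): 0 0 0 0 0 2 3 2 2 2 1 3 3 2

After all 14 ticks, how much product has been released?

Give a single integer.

Answer: 11

Derivation:
t=0: arr=0 -> substrate=0 bound=0 product=0
t=1: arr=0 -> substrate=0 bound=0 product=0
t=2: arr=0 -> substrate=0 bound=0 product=0
t=3: arr=0 -> substrate=0 bound=0 product=0
t=4: arr=0 -> substrate=0 bound=0 product=0
t=5: arr=2 -> substrate=0 bound=2 product=0
t=6: arr=3 -> substrate=2 bound=3 product=0
t=7: arr=2 -> substrate=2 bound=3 product=2
t=8: arr=2 -> substrate=3 bound=3 product=3
t=9: arr=2 -> substrate=3 bound=3 product=5
t=10: arr=1 -> substrate=3 bound=3 product=6
t=11: arr=3 -> substrate=4 bound=3 product=8
t=12: arr=3 -> substrate=6 bound=3 product=9
t=13: arr=2 -> substrate=6 bound=3 product=11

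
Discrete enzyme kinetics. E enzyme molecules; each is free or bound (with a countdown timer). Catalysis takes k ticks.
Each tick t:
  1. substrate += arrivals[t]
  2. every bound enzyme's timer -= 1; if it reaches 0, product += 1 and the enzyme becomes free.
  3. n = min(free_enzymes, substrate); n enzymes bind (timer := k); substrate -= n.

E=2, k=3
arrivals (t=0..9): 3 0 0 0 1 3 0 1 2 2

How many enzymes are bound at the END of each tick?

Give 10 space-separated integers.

t=0: arr=3 -> substrate=1 bound=2 product=0
t=1: arr=0 -> substrate=1 bound=2 product=0
t=2: arr=0 -> substrate=1 bound=2 product=0
t=3: arr=0 -> substrate=0 bound=1 product=2
t=4: arr=1 -> substrate=0 bound=2 product=2
t=5: arr=3 -> substrate=3 bound=2 product=2
t=6: arr=0 -> substrate=2 bound=2 product=3
t=7: arr=1 -> substrate=2 bound=2 product=4
t=8: arr=2 -> substrate=4 bound=2 product=4
t=9: arr=2 -> substrate=5 bound=2 product=5

Answer: 2 2 2 1 2 2 2 2 2 2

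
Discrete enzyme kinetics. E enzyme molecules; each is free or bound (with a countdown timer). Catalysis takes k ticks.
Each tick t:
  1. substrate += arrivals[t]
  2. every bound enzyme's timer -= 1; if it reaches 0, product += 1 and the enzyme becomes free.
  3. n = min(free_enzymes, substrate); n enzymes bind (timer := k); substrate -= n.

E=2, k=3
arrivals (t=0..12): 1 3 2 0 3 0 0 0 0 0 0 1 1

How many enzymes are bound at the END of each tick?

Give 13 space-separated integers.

Answer: 1 2 2 2 2 2 2 2 2 2 2 2 2

Derivation:
t=0: arr=1 -> substrate=0 bound=1 product=0
t=1: arr=3 -> substrate=2 bound=2 product=0
t=2: arr=2 -> substrate=4 bound=2 product=0
t=3: arr=0 -> substrate=3 bound=2 product=1
t=4: arr=3 -> substrate=5 bound=2 product=2
t=5: arr=0 -> substrate=5 bound=2 product=2
t=6: arr=0 -> substrate=4 bound=2 product=3
t=7: arr=0 -> substrate=3 bound=2 product=4
t=8: arr=0 -> substrate=3 bound=2 product=4
t=9: arr=0 -> substrate=2 bound=2 product=5
t=10: arr=0 -> substrate=1 bound=2 product=6
t=11: arr=1 -> substrate=2 bound=2 product=6
t=12: arr=1 -> substrate=2 bound=2 product=7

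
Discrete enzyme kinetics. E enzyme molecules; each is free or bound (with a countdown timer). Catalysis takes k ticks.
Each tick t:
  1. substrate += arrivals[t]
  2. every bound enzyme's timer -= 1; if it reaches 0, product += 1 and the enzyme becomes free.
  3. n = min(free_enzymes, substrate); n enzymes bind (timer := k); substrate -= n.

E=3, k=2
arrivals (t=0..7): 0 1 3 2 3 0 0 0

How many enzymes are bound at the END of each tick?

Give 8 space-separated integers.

t=0: arr=0 -> substrate=0 bound=0 product=0
t=1: arr=1 -> substrate=0 bound=1 product=0
t=2: arr=3 -> substrate=1 bound=3 product=0
t=3: arr=2 -> substrate=2 bound=3 product=1
t=4: arr=3 -> substrate=3 bound=3 product=3
t=5: arr=0 -> substrate=2 bound=3 product=4
t=6: arr=0 -> substrate=0 bound=3 product=6
t=7: arr=0 -> substrate=0 bound=2 product=7

Answer: 0 1 3 3 3 3 3 2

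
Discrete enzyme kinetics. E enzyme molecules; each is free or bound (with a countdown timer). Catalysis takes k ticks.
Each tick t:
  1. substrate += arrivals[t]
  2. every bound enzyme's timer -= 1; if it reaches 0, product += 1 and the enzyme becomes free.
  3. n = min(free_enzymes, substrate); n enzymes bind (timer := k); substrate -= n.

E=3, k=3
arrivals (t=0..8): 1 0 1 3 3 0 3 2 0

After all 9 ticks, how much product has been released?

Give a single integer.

Answer: 5

Derivation:
t=0: arr=1 -> substrate=0 bound=1 product=0
t=1: arr=0 -> substrate=0 bound=1 product=0
t=2: arr=1 -> substrate=0 bound=2 product=0
t=3: arr=3 -> substrate=1 bound=3 product=1
t=4: arr=3 -> substrate=4 bound=3 product=1
t=5: arr=0 -> substrate=3 bound=3 product=2
t=6: arr=3 -> substrate=4 bound=3 product=4
t=7: arr=2 -> substrate=6 bound=3 product=4
t=8: arr=0 -> substrate=5 bound=3 product=5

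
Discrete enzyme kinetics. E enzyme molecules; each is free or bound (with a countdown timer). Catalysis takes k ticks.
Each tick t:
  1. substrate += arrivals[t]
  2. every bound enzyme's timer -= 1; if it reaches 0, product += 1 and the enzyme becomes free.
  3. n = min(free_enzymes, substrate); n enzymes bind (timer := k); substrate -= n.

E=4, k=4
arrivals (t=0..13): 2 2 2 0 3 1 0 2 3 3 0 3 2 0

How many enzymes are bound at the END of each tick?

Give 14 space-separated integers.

t=0: arr=2 -> substrate=0 bound=2 product=0
t=1: arr=2 -> substrate=0 bound=4 product=0
t=2: arr=2 -> substrate=2 bound=4 product=0
t=3: arr=0 -> substrate=2 bound=4 product=0
t=4: arr=3 -> substrate=3 bound=4 product=2
t=5: arr=1 -> substrate=2 bound=4 product=4
t=6: arr=0 -> substrate=2 bound=4 product=4
t=7: arr=2 -> substrate=4 bound=4 product=4
t=8: arr=3 -> substrate=5 bound=4 product=6
t=9: arr=3 -> substrate=6 bound=4 product=8
t=10: arr=0 -> substrate=6 bound=4 product=8
t=11: arr=3 -> substrate=9 bound=4 product=8
t=12: arr=2 -> substrate=9 bound=4 product=10
t=13: arr=0 -> substrate=7 bound=4 product=12

Answer: 2 4 4 4 4 4 4 4 4 4 4 4 4 4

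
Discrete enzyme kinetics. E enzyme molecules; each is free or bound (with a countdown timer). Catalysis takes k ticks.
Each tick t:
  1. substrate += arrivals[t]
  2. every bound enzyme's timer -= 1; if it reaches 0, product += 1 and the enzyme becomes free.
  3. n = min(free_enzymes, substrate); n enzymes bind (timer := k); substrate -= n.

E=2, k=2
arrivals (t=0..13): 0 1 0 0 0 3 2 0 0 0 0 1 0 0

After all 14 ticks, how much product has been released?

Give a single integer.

Answer: 7

Derivation:
t=0: arr=0 -> substrate=0 bound=0 product=0
t=1: arr=1 -> substrate=0 bound=1 product=0
t=2: arr=0 -> substrate=0 bound=1 product=0
t=3: arr=0 -> substrate=0 bound=0 product=1
t=4: arr=0 -> substrate=0 bound=0 product=1
t=5: arr=3 -> substrate=1 bound=2 product=1
t=6: arr=2 -> substrate=3 bound=2 product=1
t=7: arr=0 -> substrate=1 bound=2 product=3
t=8: arr=0 -> substrate=1 bound=2 product=3
t=9: arr=0 -> substrate=0 bound=1 product=5
t=10: arr=0 -> substrate=0 bound=1 product=5
t=11: arr=1 -> substrate=0 bound=1 product=6
t=12: arr=0 -> substrate=0 bound=1 product=6
t=13: arr=0 -> substrate=0 bound=0 product=7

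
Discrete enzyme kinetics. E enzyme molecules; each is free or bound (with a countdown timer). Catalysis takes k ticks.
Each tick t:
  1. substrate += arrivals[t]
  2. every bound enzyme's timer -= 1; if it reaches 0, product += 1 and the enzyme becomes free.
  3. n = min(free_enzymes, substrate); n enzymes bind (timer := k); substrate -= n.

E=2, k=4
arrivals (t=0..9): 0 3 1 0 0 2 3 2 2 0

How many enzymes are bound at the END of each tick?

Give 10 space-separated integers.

t=0: arr=0 -> substrate=0 bound=0 product=0
t=1: arr=3 -> substrate=1 bound=2 product=0
t=2: arr=1 -> substrate=2 bound=2 product=0
t=3: arr=0 -> substrate=2 bound=2 product=0
t=4: arr=0 -> substrate=2 bound=2 product=0
t=5: arr=2 -> substrate=2 bound=2 product=2
t=6: arr=3 -> substrate=5 bound=2 product=2
t=7: arr=2 -> substrate=7 bound=2 product=2
t=8: arr=2 -> substrate=9 bound=2 product=2
t=9: arr=0 -> substrate=7 bound=2 product=4

Answer: 0 2 2 2 2 2 2 2 2 2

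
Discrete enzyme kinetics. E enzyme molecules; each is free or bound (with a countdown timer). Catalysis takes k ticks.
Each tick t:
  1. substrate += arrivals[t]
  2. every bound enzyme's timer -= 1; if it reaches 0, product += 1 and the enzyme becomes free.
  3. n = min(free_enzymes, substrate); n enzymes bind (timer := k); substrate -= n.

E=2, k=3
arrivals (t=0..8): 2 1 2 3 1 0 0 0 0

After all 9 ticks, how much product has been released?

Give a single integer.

t=0: arr=2 -> substrate=0 bound=2 product=0
t=1: arr=1 -> substrate=1 bound=2 product=0
t=2: arr=2 -> substrate=3 bound=2 product=0
t=3: arr=3 -> substrate=4 bound=2 product=2
t=4: arr=1 -> substrate=5 bound=2 product=2
t=5: arr=0 -> substrate=5 bound=2 product=2
t=6: arr=0 -> substrate=3 bound=2 product=4
t=7: arr=0 -> substrate=3 bound=2 product=4
t=8: arr=0 -> substrate=3 bound=2 product=4

Answer: 4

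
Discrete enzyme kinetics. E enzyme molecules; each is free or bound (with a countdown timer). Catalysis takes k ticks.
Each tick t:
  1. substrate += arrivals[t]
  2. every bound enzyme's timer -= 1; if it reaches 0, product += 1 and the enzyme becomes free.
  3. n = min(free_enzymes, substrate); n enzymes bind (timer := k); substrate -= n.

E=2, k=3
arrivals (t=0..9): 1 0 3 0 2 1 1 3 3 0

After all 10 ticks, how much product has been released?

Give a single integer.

t=0: arr=1 -> substrate=0 bound=1 product=0
t=1: arr=0 -> substrate=0 bound=1 product=0
t=2: arr=3 -> substrate=2 bound=2 product=0
t=3: arr=0 -> substrate=1 bound=2 product=1
t=4: arr=2 -> substrate=3 bound=2 product=1
t=5: arr=1 -> substrate=3 bound=2 product=2
t=6: arr=1 -> substrate=3 bound=2 product=3
t=7: arr=3 -> substrate=6 bound=2 product=3
t=8: arr=3 -> substrate=8 bound=2 product=4
t=9: arr=0 -> substrate=7 bound=2 product=5

Answer: 5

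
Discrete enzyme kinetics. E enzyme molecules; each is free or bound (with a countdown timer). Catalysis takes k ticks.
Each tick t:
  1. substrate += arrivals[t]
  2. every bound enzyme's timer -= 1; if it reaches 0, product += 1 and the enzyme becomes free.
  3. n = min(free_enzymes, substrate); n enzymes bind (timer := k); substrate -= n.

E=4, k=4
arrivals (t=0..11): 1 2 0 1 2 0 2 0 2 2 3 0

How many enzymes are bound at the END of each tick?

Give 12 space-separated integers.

t=0: arr=1 -> substrate=0 bound=1 product=0
t=1: arr=2 -> substrate=0 bound=3 product=0
t=2: arr=0 -> substrate=0 bound=3 product=0
t=3: arr=1 -> substrate=0 bound=4 product=0
t=4: arr=2 -> substrate=1 bound=4 product=1
t=5: arr=0 -> substrate=0 bound=3 product=3
t=6: arr=2 -> substrate=1 bound=4 product=3
t=7: arr=0 -> substrate=0 bound=4 product=4
t=8: arr=2 -> substrate=1 bound=4 product=5
t=9: arr=2 -> substrate=2 bound=4 product=6
t=10: arr=3 -> substrate=4 bound=4 product=7
t=11: arr=0 -> substrate=3 bound=4 product=8

Answer: 1 3 3 4 4 3 4 4 4 4 4 4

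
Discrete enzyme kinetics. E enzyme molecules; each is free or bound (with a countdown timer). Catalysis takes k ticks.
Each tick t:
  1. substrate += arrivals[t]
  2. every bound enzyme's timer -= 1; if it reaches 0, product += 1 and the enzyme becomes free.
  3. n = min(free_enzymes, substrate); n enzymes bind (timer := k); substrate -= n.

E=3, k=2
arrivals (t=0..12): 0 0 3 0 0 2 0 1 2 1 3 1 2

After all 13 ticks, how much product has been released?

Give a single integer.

t=0: arr=0 -> substrate=0 bound=0 product=0
t=1: arr=0 -> substrate=0 bound=0 product=0
t=2: arr=3 -> substrate=0 bound=3 product=0
t=3: arr=0 -> substrate=0 bound=3 product=0
t=4: arr=0 -> substrate=0 bound=0 product=3
t=5: arr=2 -> substrate=0 bound=2 product=3
t=6: arr=0 -> substrate=0 bound=2 product=3
t=7: arr=1 -> substrate=0 bound=1 product=5
t=8: arr=2 -> substrate=0 bound=3 product=5
t=9: arr=1 -> substrate=0 bound=3 product=6
t=10: arr=3 -> substrate=1 bound=3 product=8
t=11: arr=1 -> substrate=1 bound=3 product=9
t=12: arr=2 -> substrate=1 bound=3 product=11

Answer: 11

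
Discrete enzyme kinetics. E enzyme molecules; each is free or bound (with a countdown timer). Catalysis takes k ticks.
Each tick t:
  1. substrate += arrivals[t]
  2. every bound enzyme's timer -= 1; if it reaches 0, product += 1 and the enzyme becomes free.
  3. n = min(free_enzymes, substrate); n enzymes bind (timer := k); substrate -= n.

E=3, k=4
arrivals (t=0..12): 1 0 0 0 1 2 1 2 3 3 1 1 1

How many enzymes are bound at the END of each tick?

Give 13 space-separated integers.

t=0: arr=1 -> substrate=0 bound=1 product=0
t=1: arr=0 -> substrate=0 bound=1 product=0
t=2: arr=0 -> substrate=0 bound=1 product=0
t=3: arr=0 -> substrate=0 bound=1 product=0
t=4: arr=1 -> substrate=0 bound=1 product=1
t=5: arr=2 -> substrate=0 bound=3 product=1
t=6: arr=1 -> substrate=1 bound=3 product=1
t=7: arr=2 -> substrate=3 bound=3 product=1
t=8: arr=3 -> substrate=5 bound=3 product=2
t=9: arr=3 -> substrate=6 bound=3 product=4
t=10: arr=1 -> substrate=7 bound=3 product=4
t=11: arr=1 -> substrate=8 bound=3 product=4
t=12: arr=1 -> substrate=8 bound=3 product=5

Answer: 1 1 1 1 1 3 3 3 3 3 3 3 3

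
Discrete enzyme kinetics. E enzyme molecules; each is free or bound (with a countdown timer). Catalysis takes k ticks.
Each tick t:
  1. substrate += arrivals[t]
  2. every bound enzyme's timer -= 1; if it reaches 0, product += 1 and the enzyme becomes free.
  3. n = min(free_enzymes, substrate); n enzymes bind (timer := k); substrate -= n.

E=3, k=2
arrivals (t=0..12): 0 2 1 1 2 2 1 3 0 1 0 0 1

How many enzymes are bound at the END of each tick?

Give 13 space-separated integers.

t=0: arr=0 -> substrate=0 bound=0 product=0
t=1: arr=2 -> substrate=0 bound=2 product=0
t=2: arr=1 -> substrate=0 bound=3 product=0
t=3: arr=1 -> substrate=0 bound=2 product=2
t=4: arr=2 -> substrate=0 bound=3 product=3
t=5: arr=2 -> substrate=1 bound=3 product=4
t=6: arr=1 -> substrate=0 bound=3 product=6
t=7: arr=3 -> substrate=2 bound=3 product=7
t=8: arr=0 -> substrate=0 bound=3 product=9
t=9: arr=1 -> substrate=0 bound=3 product=10
t=10: arr=0 -> substrate=0 bound=1 product=12
t=11: arr=0 -> substrate=0 bound=0 product=13
t=12: arr=1 -> substrate=0 bound=1 product=13

Answer: 0 2 3 2 3 3 3 3 3 3 1 0 1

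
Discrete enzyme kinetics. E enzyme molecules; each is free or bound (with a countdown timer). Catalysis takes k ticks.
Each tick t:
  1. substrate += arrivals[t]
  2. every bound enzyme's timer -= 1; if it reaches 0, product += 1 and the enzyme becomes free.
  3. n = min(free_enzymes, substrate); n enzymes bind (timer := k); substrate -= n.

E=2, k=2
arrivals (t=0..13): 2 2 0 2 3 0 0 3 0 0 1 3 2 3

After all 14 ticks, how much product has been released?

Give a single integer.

t=0: arr=2 -> substrate=0 bound=2 product=0
t=1: arr=2 -> substrate=2 bound=2 product=0
t=2: arr=0 -> substrate=0 bound=2 product=2
t=3: arr=2 -> substrate=2 bound=2 product=2
t=4: arr=3 -> substrate=3 bound=2 product=4
t=5: arr=0 -> substrate=3 bound=2 product=4
t=6: arr=0 -> substrate=1 bound=2 product=6
t=7: arr=3 -> substrate=4 bound=2 product=6
t=8: arr=0 -> substrate=2 bound=2 product=8
t=9: arr=0 -> substrate=2 bound=2 product=8
t=10: arr=1 -> substrate=1 bound=2 product=10
t=11: arr=3 -> substrate=4 bound=2 product=10
t=12: arr=2 -> substrate=4 bound=2 product=12
t=13: arr=3 -> substrate=7 bound=2 product=12

Answer: 12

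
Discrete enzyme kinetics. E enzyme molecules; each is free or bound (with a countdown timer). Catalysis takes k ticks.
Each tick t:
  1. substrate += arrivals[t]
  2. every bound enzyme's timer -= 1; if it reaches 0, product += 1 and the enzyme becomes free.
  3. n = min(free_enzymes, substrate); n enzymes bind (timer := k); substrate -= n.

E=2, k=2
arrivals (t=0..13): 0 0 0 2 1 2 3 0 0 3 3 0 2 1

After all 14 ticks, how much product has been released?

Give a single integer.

t=0: arr=0 -> substrate=0 bound=0 product=0
t=1: arr=0 -> substrate=0 bound=0 product=0
t=2: arr=0 -> substrate=0 bound=0 product=0
t=3: arr=2 -> substrate=0 bound=2 product=0
t=4: arr=1 -> substrate=1 bound=2 product=0
t=5: arr=2 -> substrate=1 bound=2 product=2
t=6: arr=3 -> substrate=4 bound=2 product=2
t=7: arr=0 -> substrate=2 bound=2 product=4
t=8: arr=0 -> substrate=2 bound=2 product=4
t=9: arr=3 -> substrate=3 bound=2 product=6
t=10: arr=3 -> substrate=6 bound=2 product=6
t=11: arr=0 -> substrate=4 bound=2 product=8
t=12: arr=2 -> substrate=6 bound=2 product=8
t=13: arr=1 -> substrate=5 bound=2 product=10

Answer: 10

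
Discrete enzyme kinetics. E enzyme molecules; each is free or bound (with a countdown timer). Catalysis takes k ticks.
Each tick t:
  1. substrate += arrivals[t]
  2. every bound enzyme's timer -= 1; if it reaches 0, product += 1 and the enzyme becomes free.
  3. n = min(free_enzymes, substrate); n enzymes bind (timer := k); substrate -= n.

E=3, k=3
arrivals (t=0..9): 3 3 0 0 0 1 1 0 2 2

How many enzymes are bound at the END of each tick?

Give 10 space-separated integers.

Answer: 3 3 3 3 3 3 2 2 3 3

Derivation:
t=0: arr=3 -> substrate=0 bound=3 product=0
t=1: arr=3 -> substrate=3 bound=3 product=0
t=2: arr=0 -> substrate=3 bound=3 product=0
t=3: arr=0 -> substrate=0 bound=3 product=3
t=4: arr=0 -> substrate=0 bound=3 product=3
t=5: arr=1 -> substrate=1 bound=3 product=3
t=6: arr=1 -> substrate=0 bound=2 product=6
t=7: arr=0 -> substrate=0 bound=2 product=6
t=8: arr=2 -> substrate=1 bound=3 product=6
t=9: arr=2 -> substrate=1 bound=3 product=8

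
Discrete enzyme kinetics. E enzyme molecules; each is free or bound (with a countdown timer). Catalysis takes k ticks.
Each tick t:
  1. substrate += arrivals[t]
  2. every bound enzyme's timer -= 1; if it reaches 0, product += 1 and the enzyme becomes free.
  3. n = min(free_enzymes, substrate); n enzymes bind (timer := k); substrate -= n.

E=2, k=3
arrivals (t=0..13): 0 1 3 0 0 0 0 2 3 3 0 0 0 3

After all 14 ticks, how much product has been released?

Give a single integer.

t=0: arr=0 -> substrate=0 bound=0 product=0
t=1: arr=1 -> substrate=0 bound=1 product=0
t=2: arr=3 -> substrate=2 bound=2 product=0
t=3: arr=0 -> substrate=2 bound=2 product=0
t=4: arr=0 -> substrate=1 bound=2 product=1
t=5: arr=0 -> substrate=0 bound=2 product=2
t=6: arr=0 -> substrate=0 bound=2 product=2
t=7: arr=2 -> substrate=1 bound=2 product=3
t=8: arr=3 -> substrate=3 bound=2 product=4
t=9: arr=3 -> substrate=6 bound=2 product=4
t=10: arr=0 -> substrate=5 bound=2 product=5
t=11: arr=0 -> substrate=4 bound=2 product=6
t=12: arr=0 -> substrate=4 bound=2 product=6
t=13: arr=3 -> substrate=6 bound=2 product=7

Answer: 7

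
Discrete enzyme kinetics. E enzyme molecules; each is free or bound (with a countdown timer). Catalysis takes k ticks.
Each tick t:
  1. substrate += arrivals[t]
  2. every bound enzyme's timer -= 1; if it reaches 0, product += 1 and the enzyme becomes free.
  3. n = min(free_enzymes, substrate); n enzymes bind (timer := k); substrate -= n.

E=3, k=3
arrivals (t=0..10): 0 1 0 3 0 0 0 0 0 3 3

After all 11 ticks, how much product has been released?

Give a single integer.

t=0: arr=0 -> substrate=0 bound=0 product=0
t=1: arr=1 -> substrate=0 bound=1 product=0
t=2: arr=0 -> substrate=0 bound=1 product=0
t=3: arr=3 -> substrate=1 bound=3 product=0
t=4: arr=0 -> substrate=0 bound=3 product=1
t=5: arr=0 -> substrate=0 bound=3 product=1
t=6: arr=0 -> substrate=0 bound=1 product=3
t=7: arr=0 -> substrate=0 bound=0 product=4
t=8: arr=0 -> substrate=0 bound=0 product=4
t=9: arr=3 -> substrate=0 bound=3 product=4
t=10: arr=3 -> substrate=3 bound=3 product=4

Answer: 4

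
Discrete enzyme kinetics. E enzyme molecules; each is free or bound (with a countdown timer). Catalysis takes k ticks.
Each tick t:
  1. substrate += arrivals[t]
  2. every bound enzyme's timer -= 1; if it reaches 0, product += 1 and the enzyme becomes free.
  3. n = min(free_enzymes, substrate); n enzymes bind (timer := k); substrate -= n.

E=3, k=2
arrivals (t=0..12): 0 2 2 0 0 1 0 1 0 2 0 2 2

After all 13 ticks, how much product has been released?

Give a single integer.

Answer: 8

Derivation:
t=0: arr=0 -> substrate=0 bound=0 product=0
t=1: arr=2 -> substrate=0 bound=2 product=0
t=2: arr=2 -> substrate=1 bound=3 product=0
t=3: arr=0 -> substrate=0 bound=2 product=2
t=4: arr=0 -> substrate=0 bound=1 product=3
t=5: arr=1 -> substrate=0 bound=1 product=4
t=6: arr=0 -> substrate=0 bound=1 product=4
t=7: arr=1 -> substrate=0 bound=1 product=5
t=8: arr=0 -> substrate=0 bound=1 product=5
t=9: arr=2 -> substrate=0 bound=2 product=6
t=10: arr=0 -> substrate=0 bound=2 product=6
t=11: arr=2 -> substrate=0 bound=2 product=8
t=12: arr=2 -> substrate=1 bound=3 product=8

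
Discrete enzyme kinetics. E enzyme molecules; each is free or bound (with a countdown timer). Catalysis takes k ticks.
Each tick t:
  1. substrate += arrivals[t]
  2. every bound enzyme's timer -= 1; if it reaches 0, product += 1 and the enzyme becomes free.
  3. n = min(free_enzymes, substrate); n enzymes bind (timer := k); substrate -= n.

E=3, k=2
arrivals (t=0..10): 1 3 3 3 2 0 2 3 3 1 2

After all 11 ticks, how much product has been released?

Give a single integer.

Answer: 13

Derivation:
t=0: arr=1 -> substrate=0 bound=1 product=0
t=1: arr=3 -> substrate=1 bound=3 product=0
t=2: arr=3 -> substrate=3 bound=3 product=1
t=3: arr=3 -> substrate=4 bound=3 product=3
t=4: arr=2 -> substrate=5 bound=3 product=4
t=5: arr=0 -> substrate=3 bound=3 product=6
t=6: arr=2 -> substrate=4 bound=3 product=7
t=7: arr=3 -> substrate=5 bound=3 product=9
t=8: arr=3 -> substrate=7 bound=3 product=10
t=9: arr=1 -> substrate=6 bound=3 product=12
t=10: arr=2 -> substrate=7 bound=3 product=13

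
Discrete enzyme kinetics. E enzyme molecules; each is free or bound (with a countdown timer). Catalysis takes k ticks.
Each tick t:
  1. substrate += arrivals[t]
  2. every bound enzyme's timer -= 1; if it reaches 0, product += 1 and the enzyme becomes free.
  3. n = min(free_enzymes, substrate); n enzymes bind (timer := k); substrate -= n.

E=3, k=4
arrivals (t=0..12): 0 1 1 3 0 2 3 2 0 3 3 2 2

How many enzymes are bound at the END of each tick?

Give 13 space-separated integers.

t=0: arr=0 -> substrate=0 bound=0 product=0
t=1: arr=1 -> substrate=0 bound=1 product=0
t=2: arr=1 -> substrate=0 bound=2 product=0
t=3: arr=3 -> substrate=2 bound=3 product=0
t=4: arr=0 -> substrate=2 bound=3 product=0
t=5: arr=2 -> substrate=3 bound=3 product=1
t=6: arr=3 -> substrate=5 bound=3 product=2
t=7: arr=2 -> substrate=6 bound=3 product=3
t=8: arr=0 -> substrate=6 bound=3 product=3
t=9: arr=3 -> substrate=8 bound=3 product=4
t=10: arr=3 -> substrate=10 bound=3 product=5
t=11: arr=2 -> substrate=11 bound=3 product=6
t=12: arr=2 -> substrate=13 bound=3 product=6

Answer: 0 1 2 3 3 3 3 3 3 3 3 3 3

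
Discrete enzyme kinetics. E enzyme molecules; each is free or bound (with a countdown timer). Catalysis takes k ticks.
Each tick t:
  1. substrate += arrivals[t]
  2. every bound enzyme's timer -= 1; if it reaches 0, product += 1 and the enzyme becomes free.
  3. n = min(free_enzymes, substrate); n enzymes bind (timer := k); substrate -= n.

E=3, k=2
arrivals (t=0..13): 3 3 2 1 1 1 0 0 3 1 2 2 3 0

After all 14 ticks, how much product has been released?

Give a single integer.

t=0: arr=3 -> substrate=0 bound=3 product=0
t=1: arr=3 -> substrate=3 bound=3 product=0
t=2: arr=2 -> substrate=2 bound=3 product=3
t=3: arr=1 -> substrate=3 bound=3 product=3
t=4: arr=1 -> substrate=1 bound=3 product=6
t=5: arr=1 -> substrate=2 bound=3 product=6
t=6: arr=0 -> substrate=0 bound=2 product=9
t=7: arr=0 -> substrate=0 bound=2 product=9
t=8: arr=3 -> substrate=0 bound=3 product=11
t=9: arr=1 -> substrate=1 bound=3 product=11
t=10: arr=2 -> substrate=0 bound=3 product=14
t=11: arr=2 -> substrate=2 bound=3 product=14
t=12: arr=3 -> substrate=2 bound=3 product=17
t=13: arr=0 -> substrate=2 bound=3 product=17

Answer: 17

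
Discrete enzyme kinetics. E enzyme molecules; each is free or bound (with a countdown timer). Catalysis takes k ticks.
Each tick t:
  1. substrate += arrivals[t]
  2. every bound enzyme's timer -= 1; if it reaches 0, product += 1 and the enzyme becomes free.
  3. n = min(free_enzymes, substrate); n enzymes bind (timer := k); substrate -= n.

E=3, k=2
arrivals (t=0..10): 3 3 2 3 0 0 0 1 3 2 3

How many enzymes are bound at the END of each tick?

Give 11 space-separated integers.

Answer: 3 3 3 3 3 3 2 3 3 3 3

Derivation:
t=0: arr=3 -> substrate=0 bound=3 product=0
t=1: arr=3 -> substrate=3 bound=3 product=0
t=2: arr=2 -> substrate=2 bound=3 product=3
t=3: arr=3 -> substrate=5 bound=3 product=3
t=4: arr=0 -> substrate=2 bound=3 product=6
t=5: arr=0 -> substrate=2 bound=3 product=6
t=6: arr=0 -> substrate=0 bound=2 product=9
t=7: arr=1 -> substrate=0 bound=3 product=9
t=8: arr=3 -> substrate=1 bound=3 product=11
t=9: arr=2 -> substrate=2 bound=3 product=12
t=10: arr=3 -> substrate=3 bound=3 product=14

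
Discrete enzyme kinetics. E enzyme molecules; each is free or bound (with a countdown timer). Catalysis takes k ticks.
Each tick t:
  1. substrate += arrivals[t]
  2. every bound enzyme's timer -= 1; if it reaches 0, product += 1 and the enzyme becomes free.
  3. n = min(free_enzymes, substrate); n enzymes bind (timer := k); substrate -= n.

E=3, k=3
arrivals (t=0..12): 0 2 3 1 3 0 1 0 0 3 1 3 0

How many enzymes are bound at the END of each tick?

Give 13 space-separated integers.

Answer: 0 2 3 3 3 3 3 3 3 3 3 3 3

Derivation:
t=0: arr=0 -> substrate=0 bound=0 product=0
t=1: arr=2 -> substrate=0 bound=2 product=0
t=2: arr=3 -> substrate=2 bound=3 product=0
t=3: arr=1 -> substrate=3 bound=3 product=0
t=4: arr=3 -> substrate=4 bound=3 product=2
t=5: arr=0 -> substrate=3 bound=3 product=3
t=6: arr=1 -> substrate=4 bound=3 product=3
t=7: arr=0 -> substrate=2 bound=3 product=5
t=8: arr=0 -> substrate=1 bound=3 product=6
t=9: arr=3 -> substrate=4 bound=3 product=6
t=10: arr=1 -> substrate=3 bound=3 product=8
t=11: arr=3 -> substrate=5 bound=3 product=9
t=12: arr=0 -> substrate=5 bound=3 product=9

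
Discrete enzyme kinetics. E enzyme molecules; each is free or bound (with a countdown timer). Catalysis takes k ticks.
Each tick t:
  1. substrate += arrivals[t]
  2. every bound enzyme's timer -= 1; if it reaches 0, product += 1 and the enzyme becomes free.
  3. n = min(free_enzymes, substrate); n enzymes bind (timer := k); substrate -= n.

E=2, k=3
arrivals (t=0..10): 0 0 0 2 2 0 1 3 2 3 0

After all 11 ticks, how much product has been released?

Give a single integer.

Answer: 4

Derivation:
t=0: arr=0 -> substrate=0 bound=0 product=0
t=1: arr=0 -> substrate=0 bound=0 product=0
t=2: arr=0 -> substrate=0 bound=0 product=0
t=3: arr=2 -> substrate=0 bound=2 product=0
t=4: arr=2 -> substrate=2 bound=2 product=0
t=5: arr=0 -> substrate=2 bound=2 product=0
t=6: arr=1 -> substrate=1 bound=2 product=2
t=7: arr=3 -> substrate=4 bound=2 product=2
t=8: arr=2 -> substrate=6 bound=2 product=2
t=9: arr=3 -> substrate=7 bound=2 product=4
t=10: arr=0 -> substrate=7 bound=2 product=4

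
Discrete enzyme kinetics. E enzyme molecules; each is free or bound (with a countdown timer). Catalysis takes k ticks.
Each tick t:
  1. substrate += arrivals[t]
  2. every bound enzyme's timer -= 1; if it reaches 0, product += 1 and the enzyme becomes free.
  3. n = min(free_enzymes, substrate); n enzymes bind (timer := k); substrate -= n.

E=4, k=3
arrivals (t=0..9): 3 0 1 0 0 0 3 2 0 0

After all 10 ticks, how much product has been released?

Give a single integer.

t=0: arr=3 -> substrate=0 bound=3 product=0
t=1: arr=0 -> substrate=0 bound=3 product=0
t=2: arr=1 -> substrate=0 bound=4 product=0
t=3: arr=0 -> substrate=0 bound=1 product=3
t=4: arr=0 -> substrate=0 bound=1 product=3
t=5: arr=0 -> substrate=0 bound=0 product=4
t=6: arr=3 -> substrate=0 bound=3 product=4
t=7: arr=2 -> substrate=1 bound=4 product=4
t=8: arr=0 -> substrate=1 bound=4 product=4
t=9: arr=0 -> substrate=0 bound=2 product=7

Answer: 7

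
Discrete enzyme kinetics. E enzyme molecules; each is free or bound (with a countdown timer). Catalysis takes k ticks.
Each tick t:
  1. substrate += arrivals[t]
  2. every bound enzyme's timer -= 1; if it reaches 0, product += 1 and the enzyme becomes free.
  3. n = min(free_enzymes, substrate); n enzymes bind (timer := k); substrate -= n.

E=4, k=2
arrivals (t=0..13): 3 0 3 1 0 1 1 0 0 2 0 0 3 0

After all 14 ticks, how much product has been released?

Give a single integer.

Answer: 11

Derivation:
t=0: arr=3 -> substrate=0 bound=3 product=0
t=1: arr=0 -> substrate=0 bound=3 product=0
t=2: arr=3 -> substrate=0 bound=3 product=3
t=3: arr=1 -> substrate=0 bound=4 product=3
t=4: arr=0 -> substrate=0 bound=1 product=6
t=5: arr=1 -> substrate=0 bound=1 product=7
t=6: arr=1 -> substrate=0 bound=2 product=7
t=7: arr=0 -> substrate=0 bound=1 product=8
t=8: arr=0 -> substrate=0 bound=0 product=9
t=9: arr=2 -> substrate=0 bound=2 product=9
t=10: arr=0 -> substrate=0 bound=2 product=9
t=11: arr=0 -> substrate=0 bound=0 product=11
t=12: arr=3 -> substrate=0 bound=3 product=11
t=13: arr=0 -> substrate=0 bound=3 product=11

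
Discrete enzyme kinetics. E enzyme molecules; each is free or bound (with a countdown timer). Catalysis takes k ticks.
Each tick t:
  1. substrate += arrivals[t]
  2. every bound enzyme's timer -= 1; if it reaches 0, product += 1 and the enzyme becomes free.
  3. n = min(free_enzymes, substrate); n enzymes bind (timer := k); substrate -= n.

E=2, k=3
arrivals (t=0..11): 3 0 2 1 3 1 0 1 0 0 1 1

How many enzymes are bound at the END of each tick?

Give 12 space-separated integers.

t=0: arr=3 -> substrate=1 bound=2 product=0
t=1: arr=0 -> substrate=1 bound=2 product=0
t=2: arr=2 -> substrate=3 bound=2 product=0
t=3: arr=1 -> substrate=2 bound=2 product=2
t=4: arr=3 -> substrate=5 bound=2 product=2
t=5: arr=1 -> substrate=6 bound=2 product=2
t=6: arr=0 -> substrate=4 bound=2 product=4
t=7: arr=1 -> substrate=5 bound=2 product=4
t=8: arr=0 -> substrate=5 bound=2 product=4
t=9: arr=0 -> substrate=3 bound=2 product=6
t=10: arr=1 -> substrate=4 bound=2 product=6
t=11: arr=1 -> substrate=5 bound=2 product=6

Answer: 2 2 2 2 2 2 2 2 2 2 2 2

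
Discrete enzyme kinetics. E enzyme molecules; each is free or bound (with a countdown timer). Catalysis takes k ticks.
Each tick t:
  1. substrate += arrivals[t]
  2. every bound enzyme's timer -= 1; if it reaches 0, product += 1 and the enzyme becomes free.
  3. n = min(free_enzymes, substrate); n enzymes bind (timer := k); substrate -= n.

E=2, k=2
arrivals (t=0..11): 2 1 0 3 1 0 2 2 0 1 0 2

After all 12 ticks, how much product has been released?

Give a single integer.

t=0: arr=2 -> substrate=0 bound=2 product=0
t=1: arr=1 -> substrate=1 bound=2 product=0
t=2: arr=0 -> substrate=0 bound=1 product=2
t=3: arr=3 -> substrate=2 bound=2 product=2
t=4: arr=1 -> substrate=2 bound=2 product=3
t=5: arr=0 -> substrate=1 bound=2 product=4
t=6: arr=2 -> substrate=2 bound=2 product=5
t=7: arr=2 -> substrate=3 bound=2 product=6
t=8: arr=0 -> substrate=2 bound=2 product=7
t=9: arr=1 -> substrate=2 bound=2 product=8
t=10: arr=0 -> substrate=1 bound=2 product=9
t=11: arr=2 -> substrate=2 bound=2 product=10

Answer: 10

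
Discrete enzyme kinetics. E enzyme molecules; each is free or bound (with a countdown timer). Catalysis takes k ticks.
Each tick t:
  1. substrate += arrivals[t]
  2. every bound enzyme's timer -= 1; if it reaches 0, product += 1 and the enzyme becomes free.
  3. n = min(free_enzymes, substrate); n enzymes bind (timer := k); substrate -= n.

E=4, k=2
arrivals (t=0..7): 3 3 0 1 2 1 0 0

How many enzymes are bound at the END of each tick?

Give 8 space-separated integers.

t=0: arr=3 -> substrate=0 bound=3 product=0
t=1: arr=3 -> substrate=2 bound=4 product=0
t=2: arr=0 -> substrate=0 bound=3 product=3
t=3: arr=1 -> substrate=0 bound=3 product=4
t=4: arr=2 -> substrate=0 bound=3 product=6
t=5: arr=1 -> substrate=0 bound=3 product=7
t=6: arr=0 -> substrate=0 bound=1 product=9
t=7: arr=0 -> substrate=0 bound=0 product=10

Answer: 3 4 3 3 3 3 1 0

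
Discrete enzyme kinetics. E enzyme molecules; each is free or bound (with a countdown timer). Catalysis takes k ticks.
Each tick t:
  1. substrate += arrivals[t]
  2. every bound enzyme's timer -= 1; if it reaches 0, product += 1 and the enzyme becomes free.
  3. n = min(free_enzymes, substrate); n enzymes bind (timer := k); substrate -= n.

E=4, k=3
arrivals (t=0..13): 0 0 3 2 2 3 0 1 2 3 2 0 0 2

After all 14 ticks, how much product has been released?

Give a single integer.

Answer: 12

Derivation:
t=0: arr=0 -> substrate=0 bound=0 product=0
t=1: arr=0 -> substrate=0 bound=0 product=0
t=2: arr=3 -> substrate=0 bound=3 product=0
t=3: arr=2 -> substrate=1 bound=4 product=0
t=4: arr=2 -> substrate=3 bound=4 product=0
t=5: arr=3 -> substrate=3 bound=4 product=3
t=6: arr=0 -> substrate=2 bound=4 product=4
t=7: arr=1 -> substrate=3 bound=4 product=4
t=8: arr=2 -> substrate=2 bound=4 product=7
t=9: arr=3 -> substrate=4 bound=4 product=8
t=10: arr=2 -> substrate=6 bound=4 product=8
t=11: arr=0 -> substrate=3 bound=4 product=11
t=12: arr=0 -> substrate=2 bound=4 product=12
t=13: arr=2 -> substrate=4 bound=4 product=12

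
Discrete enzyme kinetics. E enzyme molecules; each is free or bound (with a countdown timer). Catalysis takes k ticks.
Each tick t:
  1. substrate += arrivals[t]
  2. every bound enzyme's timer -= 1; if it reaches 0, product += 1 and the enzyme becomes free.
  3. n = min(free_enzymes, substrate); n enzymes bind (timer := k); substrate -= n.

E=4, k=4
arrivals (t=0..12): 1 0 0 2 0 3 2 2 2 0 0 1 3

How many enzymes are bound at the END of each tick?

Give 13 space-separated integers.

Answer: 1 1 1 3 2 4 4 4 4 4 4 4 4

Derivation:
t=0: arr=1 -> substrate=0 bound=1 product=0
t=1: arr=0 -> substrate=0 bound=1 product=0
t=2: arr=0 -> substrate=0 bound=1 product=0
t=3: arr=2 -> substrate=0 bound=3 product=0
t=4: arr=0 -> substrate=0 bound=2 product=1
t=5: arr=3 -> substrate=1 bound=4 product=1
t=6: arr=2 -> substrate=3 bound=4 product=1
t=7: arr=2 -> substrate=3 bound=4 product=3
t=8: arr=2 -> substrate=5 bound=4 product=3
t=9: arr=0 -> substrate=3 bound=4 product=5
t=10: arr=0 -> substrate=3 bound=4 product=5
t=11: arr=1 -> substrate=2 bound=4 product=7
t=12: arr=3 -> substrate=5 bound=4 product=7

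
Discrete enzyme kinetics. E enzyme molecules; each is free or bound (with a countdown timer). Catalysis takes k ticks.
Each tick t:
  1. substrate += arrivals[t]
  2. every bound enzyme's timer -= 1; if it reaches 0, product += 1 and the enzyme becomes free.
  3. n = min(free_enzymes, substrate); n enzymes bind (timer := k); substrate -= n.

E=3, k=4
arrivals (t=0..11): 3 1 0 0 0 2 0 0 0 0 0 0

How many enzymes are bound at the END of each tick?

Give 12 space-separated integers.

t=0: arr=3 -> substrate=0 bound=3 product=0
t=1: arr=1 -> substrate=1 bound=3 product=0
t=2: arr=0 -> substrate=1 bound=3 product=0
t=3: arr=0 -> substrate=1 bound=3 product=0
t=4: arr=0 -> substrate=0 bound=1 product=3
t=5: arr=2 -> substrate=0 bound=3 product=3
t=6: arr=0 -> substrate=0 bound=3 product=3
t=7: arr=0 -> substrate=0 bound=3 product=3
t=8: arr=0 -> substrate=0 bound=2 product=4
t=9: arr=0 -> substrate=0 bound=0 product=6
t=10: arr=0 -> substrate=0 bound=0 product=6
t=11: arr=0 -> substrate=0 bound=0 product=6

Answer: 3 3 3 3 1 3 3 3 2 0 0 0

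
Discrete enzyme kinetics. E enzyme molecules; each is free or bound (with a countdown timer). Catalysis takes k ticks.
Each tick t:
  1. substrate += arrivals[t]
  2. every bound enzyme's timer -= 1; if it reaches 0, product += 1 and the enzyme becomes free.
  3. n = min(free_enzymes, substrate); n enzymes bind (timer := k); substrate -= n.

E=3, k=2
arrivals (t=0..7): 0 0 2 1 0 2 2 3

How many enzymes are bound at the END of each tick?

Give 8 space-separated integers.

Answer: 0 0 2 3 1 2 3 3

Derivation:
t=0: arr=0 -> substrate=0 bound=0 product=0
t=1: arr=0 -> substrate=0 bound=0 product=0
t=2: arr=2 -> substrate=0 bound=2 product=0
t=3: arr=1 -> substrate=0 bound=3 product=0
t=4: arr=0 -> substrate=0 bound=1 product=2
t=5: arr=2 -> substrate=0 bound=2 product=3
t=6: arr=2 -> substrate=1 bound=3 product=3
t=7: arr=3 -> substrate=2 bound=3 product=5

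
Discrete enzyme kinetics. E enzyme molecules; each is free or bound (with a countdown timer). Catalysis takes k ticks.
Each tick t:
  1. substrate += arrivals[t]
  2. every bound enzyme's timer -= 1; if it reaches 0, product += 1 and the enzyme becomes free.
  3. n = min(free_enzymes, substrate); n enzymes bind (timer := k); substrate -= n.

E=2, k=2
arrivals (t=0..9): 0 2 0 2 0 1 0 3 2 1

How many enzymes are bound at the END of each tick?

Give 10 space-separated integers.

t=0: arr=0 -> substrate=0 bound=0 product=0
t=1: arr=2 -> substrate=0 bound=2 product=0
t=2: arr=0 -> substrate=0 bound=2 product=0
t=3: arr=2 -> substrate=0 bound=2 product=2
t=4: arr=0 -> substrate=0 bound=2 product=2
t=5: arr=1 -> substrate=0 bound=1 product=4
t=6: arr=0 -> substrate=0 bound=1 product=4
t=7: arr=3 -> substrate=1 bound=2 product=5
t=8: arr=2 -> substrate=3 bound=2 product=5
t=9: arr=1 -> substrate=2 bound=2 product=7

Answer: 0 2 2 2 2 1 1 2 2 2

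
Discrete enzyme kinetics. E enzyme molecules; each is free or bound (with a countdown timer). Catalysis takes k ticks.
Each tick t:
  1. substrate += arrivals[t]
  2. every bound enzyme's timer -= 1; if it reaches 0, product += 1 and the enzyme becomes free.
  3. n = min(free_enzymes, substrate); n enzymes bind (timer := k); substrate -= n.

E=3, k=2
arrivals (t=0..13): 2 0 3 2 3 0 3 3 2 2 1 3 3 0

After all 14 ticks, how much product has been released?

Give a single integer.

t=0: arr=2 -> substrate=0 bound=2 product=0
t=1: arr=0 -> substrate=0 bound=2 product=0
t=2: arr=3 -> substrate=0 bound=3 product=2
t=3: arr=2 -> substrate=2 bound=3 product=2
t=4: arr=3 -> substrate=2 bound=3 product=5
t=5: arr=0 -> substrate=2 bound=3 product=5
t=6: arr=3 -> substrate=2 bound=3 product=8
t=7: arr=3 -> substrate=5 bound=3 product=8
t=8: arr=2 -> substrate=4 bound=3 product=11
t=9: arr=2 -> substrate=6 bound=3 product=11
t=10: arr=1 -> substrate=4 bound=3 product=14
t=11: arr=3 -> substrate=7 bound=3 product=14
t=12: arr=3 -> substrate=7 bound=3 product=17
t=13: arr=0 -> substrate=7 bound=3 product=17

Answer: 17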